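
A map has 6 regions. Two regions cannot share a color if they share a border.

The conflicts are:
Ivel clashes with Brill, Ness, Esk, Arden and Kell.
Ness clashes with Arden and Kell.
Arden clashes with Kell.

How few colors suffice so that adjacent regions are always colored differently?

Ivel, Ness, Arden, Kell all conflict with each other, so at least 4 colors are needed.
4 colors suffice: color 1 → {Ivel}; color 2 → {Brill, Ness, Esk}; color 3 → {Arden}; color 4 → {Kell}. No two conflicting regions share a color.

4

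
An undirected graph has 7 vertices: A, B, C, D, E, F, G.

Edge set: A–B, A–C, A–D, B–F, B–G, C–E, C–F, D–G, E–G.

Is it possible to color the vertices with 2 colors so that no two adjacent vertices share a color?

The cycle G-E-C-A-D-G has odd length 5, so it cannot be 2-colored; at least 3 colors are needed.
So 2 colors are not enough.

No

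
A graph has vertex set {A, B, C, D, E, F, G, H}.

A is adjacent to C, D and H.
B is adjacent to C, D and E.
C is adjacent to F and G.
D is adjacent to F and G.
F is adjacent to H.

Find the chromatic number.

F and H are adjacent, so at least 2 colors are needed.
2 colors suffice: color 1 → {C, D, E, H}; color 2 → {A, B, F, G}. No two adjacent vertices share a color.

2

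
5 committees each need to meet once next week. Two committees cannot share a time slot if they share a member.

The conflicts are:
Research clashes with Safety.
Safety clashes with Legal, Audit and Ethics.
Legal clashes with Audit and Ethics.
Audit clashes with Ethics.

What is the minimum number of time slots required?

Safety, Legal, Audit, Ethics all conflict with each other, so at least 4 time slots are needed.
4 time slots suffice: time slot 1 → {Safety}; time slot 2 → {Research, Audit}; time slot 3 → {Legal}; time slot 4 → {Ethics}. Every pair that conflicts lands in different time slots.

4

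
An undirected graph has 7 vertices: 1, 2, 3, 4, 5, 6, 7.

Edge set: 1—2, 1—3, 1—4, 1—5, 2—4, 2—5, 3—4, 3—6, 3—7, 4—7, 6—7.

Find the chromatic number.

3, 4, 7 are pairwise adjacent, so at least 3 colors are needed.
3 colors suffice: color red → {4, 5, 6}; color blue → {1, 7}; color green → {2, 3}. Each edge has distinct colors on its endpoints.

3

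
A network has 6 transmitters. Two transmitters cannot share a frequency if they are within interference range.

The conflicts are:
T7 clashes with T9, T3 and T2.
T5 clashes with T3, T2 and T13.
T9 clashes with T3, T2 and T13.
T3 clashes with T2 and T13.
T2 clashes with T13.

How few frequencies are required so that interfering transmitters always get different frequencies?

4

T7, T9, T3, T2 all conflict with each other, so at least 4 frequencies are needed.
4 frequencies suffice: T7=4, T5=3, T9=3, T3=1, T2=2, T13=4. Each listed conflict is separated.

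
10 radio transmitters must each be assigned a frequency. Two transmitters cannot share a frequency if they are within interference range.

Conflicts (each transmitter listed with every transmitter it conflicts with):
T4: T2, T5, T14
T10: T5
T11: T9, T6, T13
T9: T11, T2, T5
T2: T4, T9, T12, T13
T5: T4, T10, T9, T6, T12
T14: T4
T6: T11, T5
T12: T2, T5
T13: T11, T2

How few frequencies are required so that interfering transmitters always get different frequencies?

T4 and T2 conflict, so at least 2 frequencies are needed.
Using 2 frequencies: T4=2, T10=2, T11=1, T9=2, T2=1, T5=1, T14=1, T6=2, T12=2, T13=2. Every pair that conflicts lands in different frequencies.

2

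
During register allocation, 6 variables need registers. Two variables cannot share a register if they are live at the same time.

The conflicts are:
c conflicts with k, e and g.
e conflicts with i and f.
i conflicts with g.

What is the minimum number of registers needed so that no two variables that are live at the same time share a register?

2

e and i conflict, so at least 2 registers are needed.
Using 2 registers: c=2, k=1, e=1, i=2, g=1, f=2. Every pair that conflicts lands in different registers.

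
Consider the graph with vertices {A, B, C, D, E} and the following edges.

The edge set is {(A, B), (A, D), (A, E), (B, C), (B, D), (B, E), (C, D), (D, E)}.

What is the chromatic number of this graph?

4

A, B, D, E are mutually adjacent (a clique of size 4), so at least 4 colors are needed.
One proper 4-coloring: A=4, B=2, C=3, D=1, E=3. No two adjacent vertices share a color.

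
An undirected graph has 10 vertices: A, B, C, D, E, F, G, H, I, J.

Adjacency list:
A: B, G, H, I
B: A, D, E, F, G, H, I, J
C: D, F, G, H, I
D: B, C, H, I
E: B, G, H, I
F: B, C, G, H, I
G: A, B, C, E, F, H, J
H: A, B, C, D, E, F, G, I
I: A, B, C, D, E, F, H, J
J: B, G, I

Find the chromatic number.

4

C, F, H, I are pairwise adjacent (a clique of size 4), so at least 4 colors are needed.
4 colors suffice: A=yellow, B=green, C=green, D=yellow, E=yellow, F=yellow, G=blue, H=red, I=blue, J=red. No two adjacent vertices share a color.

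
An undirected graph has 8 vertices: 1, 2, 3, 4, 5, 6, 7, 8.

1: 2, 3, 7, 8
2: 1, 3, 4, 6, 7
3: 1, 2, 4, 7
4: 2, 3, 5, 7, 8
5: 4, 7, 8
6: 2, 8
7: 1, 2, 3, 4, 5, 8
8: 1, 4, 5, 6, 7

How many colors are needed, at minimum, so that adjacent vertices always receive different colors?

4

2, 3, 4, 7 are pairwise adjacent (a clique of size 4), so at least 4 colors are needed.
4 colors suffice: color red → {6, 7}; color blue → {1, 4}; color green → {2, 8}; color yellow → {3, 5}. Every edge joins two different colors.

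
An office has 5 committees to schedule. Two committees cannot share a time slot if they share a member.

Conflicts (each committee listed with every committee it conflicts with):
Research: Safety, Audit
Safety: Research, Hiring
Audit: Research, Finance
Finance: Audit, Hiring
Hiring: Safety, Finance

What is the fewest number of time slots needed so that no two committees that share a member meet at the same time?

The cycle Audit-Research-Safety-Hiring-Finance-Audit has odd length 5, so it cannot be 2-colored; at least 3 time slots are needed.
3 time slots suffice: Research=2, Safety=1, Audit=1, Finance=3, Hiring=2. No two conflicting committees share a time slot.

3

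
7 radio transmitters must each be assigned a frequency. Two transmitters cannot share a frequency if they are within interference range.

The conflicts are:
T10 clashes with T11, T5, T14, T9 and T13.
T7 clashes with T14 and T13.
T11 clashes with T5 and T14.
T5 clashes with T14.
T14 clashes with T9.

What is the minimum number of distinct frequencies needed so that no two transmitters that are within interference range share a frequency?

T10, T11, T5, T14 are mutually in conflict, so at least 4 frequencies are needed.
4 frequencies suffice: frequency 1 → {T10, T7}; frequency 2 → {T14, T13}; frequency 3 → {T5, T9}; frequency 4 → {T11}. No two conflicting transmitters share a frequency.

4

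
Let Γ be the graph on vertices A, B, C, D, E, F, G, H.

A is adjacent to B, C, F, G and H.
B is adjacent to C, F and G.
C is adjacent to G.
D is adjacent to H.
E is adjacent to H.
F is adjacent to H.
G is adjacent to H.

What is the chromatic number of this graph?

A, B, C, G are mutually adjacent (a clique of size 4), so at least 4 colors are needed.
4 colors suffice: color 1 → {A, D, E}; color 2 → {B, H}; color 3 → {F, G}; color 4 → {C}. No two adjacent vertices share a color.

4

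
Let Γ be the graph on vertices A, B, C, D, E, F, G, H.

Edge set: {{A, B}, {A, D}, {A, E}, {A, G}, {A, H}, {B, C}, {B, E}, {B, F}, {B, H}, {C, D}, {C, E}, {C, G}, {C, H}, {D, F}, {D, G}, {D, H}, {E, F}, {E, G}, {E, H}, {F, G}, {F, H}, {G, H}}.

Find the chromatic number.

D, F, G, H form a clique, so at least 4 colors are needed.
4 colors suffice: color 1 → {H}; color 2 → {D, E}; color 3 → {B, G}; color 4 → {A, C, F}. No two adjacent vertices share a color.

4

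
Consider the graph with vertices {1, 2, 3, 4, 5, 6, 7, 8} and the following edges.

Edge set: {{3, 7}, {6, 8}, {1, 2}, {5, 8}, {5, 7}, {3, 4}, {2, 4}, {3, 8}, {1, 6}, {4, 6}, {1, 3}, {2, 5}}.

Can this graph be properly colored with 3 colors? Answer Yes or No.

The chromatic number is 3. The cycle 5-8-6-4-2-5 has odd length 5, so it cannot be 2-colored; at least 3 colors are needed.
3 colors suffice: color a → {2, 3, 6}; color b → {1, 4, 7, 8}; color c → {5}.
That is already a proper 3-coloring.

Yes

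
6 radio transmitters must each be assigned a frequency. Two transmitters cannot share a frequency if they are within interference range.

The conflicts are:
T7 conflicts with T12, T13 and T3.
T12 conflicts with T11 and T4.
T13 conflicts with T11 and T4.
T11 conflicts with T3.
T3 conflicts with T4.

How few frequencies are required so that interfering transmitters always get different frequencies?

2

T7 and T13 conflict, so at least 2 frequencies are needed.
2 frequencies suffice: T7=2, T12=1, T13=1, T11=2, T3=1, T4=2. Every pair that conflicts lands in different frequencies.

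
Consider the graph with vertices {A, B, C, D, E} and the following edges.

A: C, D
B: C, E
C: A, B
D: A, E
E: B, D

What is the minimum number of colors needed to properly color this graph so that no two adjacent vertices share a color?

3

The cycle D-E-B-C-A-D has odd length 5, so it cannot be 2-colored; at least 3 colors are needed.
One proper 3-coloring: A=3, B=1, C=2, D=1, E=2. No two adjacent vertices share a color.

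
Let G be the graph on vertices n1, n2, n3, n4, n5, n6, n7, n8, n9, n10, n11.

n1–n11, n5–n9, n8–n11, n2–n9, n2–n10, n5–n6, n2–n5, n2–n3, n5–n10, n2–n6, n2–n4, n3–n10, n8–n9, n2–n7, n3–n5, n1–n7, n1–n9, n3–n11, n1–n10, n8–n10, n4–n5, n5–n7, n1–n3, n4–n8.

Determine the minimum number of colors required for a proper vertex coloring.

4

n2, n3, n5, n10 form a clique, so at least 4 colors are needed.
4 colors suffice: n1=1, n2=1, n3=3, n4=3, n5=2, n6=3, n7=3, n8=1, n9=3, n10=4, n11=2. Every edge joins two different colors.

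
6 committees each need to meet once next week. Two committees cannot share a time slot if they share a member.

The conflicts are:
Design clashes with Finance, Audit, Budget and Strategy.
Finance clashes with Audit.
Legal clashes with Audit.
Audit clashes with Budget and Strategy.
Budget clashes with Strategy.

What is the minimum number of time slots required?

4

Design, Audit, Budget, Strategy all conflict with each other, so at least 4 time slots are needed.
4 time slots suffice: time slot 1 → {Audit}; time slot 2 → {Design, Legal}; time slot 3 → {Finance, Strategy}; time slot 4 → {Budget}. No two conflicting committees share a time slot.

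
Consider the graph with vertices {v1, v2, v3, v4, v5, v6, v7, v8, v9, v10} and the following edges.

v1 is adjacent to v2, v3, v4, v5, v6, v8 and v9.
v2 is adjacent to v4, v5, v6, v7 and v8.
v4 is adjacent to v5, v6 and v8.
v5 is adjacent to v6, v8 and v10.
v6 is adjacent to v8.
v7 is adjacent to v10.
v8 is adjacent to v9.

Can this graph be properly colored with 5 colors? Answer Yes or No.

v1, v2, v4, v5, v6, v8 are mutually adjacent (a clique of size 6), so at least 6 colors are needed.
So 5 colors are not enough.

No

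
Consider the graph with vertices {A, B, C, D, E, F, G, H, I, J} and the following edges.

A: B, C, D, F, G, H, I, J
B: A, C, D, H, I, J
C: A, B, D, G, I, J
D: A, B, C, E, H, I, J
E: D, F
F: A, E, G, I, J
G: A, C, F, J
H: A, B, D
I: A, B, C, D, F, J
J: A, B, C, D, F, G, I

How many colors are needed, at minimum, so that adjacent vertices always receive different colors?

6

A, B, C, D, I, J are mutually adjacent (a clique of size 6), so at least 6 colors are needed.
6 colors suffice: color 1 → {A, E}; color 2 → {H, J}; color 3 → {D, F}; color 4 → {C}; color 5 → {B, G}; color 6 → {I}. No two adjacent vertices share a color.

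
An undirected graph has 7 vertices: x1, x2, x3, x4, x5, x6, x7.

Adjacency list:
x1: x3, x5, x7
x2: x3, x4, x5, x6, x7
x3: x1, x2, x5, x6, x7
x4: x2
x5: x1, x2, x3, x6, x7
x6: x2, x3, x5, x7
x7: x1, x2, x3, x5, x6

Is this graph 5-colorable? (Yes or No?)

Yes

The chromatic number is 5. x2, x3, x5, x6, x7 are pairwise adjacent (a clique of size 5), so at least 5 colors are needed.
One proper 5-coloring: x1=4, x2=4, x3=3, x4=1, x5=1, x6=5, x7=2.
That is already a proper 5-coloring.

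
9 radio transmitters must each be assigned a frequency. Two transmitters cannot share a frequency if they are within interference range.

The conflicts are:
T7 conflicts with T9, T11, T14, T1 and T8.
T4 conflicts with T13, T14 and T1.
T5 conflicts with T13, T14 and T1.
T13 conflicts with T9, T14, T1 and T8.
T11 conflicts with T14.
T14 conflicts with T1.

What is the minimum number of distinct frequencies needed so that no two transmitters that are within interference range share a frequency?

4

T5, T13, T14, T1 all conflict with each other, so at least 4 frequencies are needed.
Using 4 frequencies: T7=1, T4=4, T5=4, T13=1, T9=2, T11=3, T14=2, T1=3, T8=2. No two conflicting transmitters share a frequency.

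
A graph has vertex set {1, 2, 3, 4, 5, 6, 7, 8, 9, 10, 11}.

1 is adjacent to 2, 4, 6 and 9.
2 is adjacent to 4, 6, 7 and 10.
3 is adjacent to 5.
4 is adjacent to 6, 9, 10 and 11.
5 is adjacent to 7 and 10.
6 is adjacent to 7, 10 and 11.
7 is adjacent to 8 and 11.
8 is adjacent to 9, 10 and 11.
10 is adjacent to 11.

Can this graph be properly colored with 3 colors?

1, 2, 4, 6 form a clique, so at least 4 colors are needed.
So 3 colors are not enough.

No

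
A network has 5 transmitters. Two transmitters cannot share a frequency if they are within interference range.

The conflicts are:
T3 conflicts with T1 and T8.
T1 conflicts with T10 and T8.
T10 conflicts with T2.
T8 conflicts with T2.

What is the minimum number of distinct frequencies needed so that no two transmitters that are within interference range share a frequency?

T3, T1, T8 all conflict with each other, so at least 3 frequencies are needed.
Using 3 frequencies: T3=3, T1=2, T10=1, T8=1, T2=2. Every pair that conflicts lands in different frequencies.

3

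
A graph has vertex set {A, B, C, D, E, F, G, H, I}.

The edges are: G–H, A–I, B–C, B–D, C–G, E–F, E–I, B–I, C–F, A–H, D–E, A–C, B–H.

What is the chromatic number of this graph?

3

The cycle F-E-D-B-C-F has odd length 5, so it cannot be 2-colored; at least 3 colors are needed.
One proper 3-coloring: A=2, B=2, C=1, D=1, E=2, F=3, G=2, H=1, I=1. Each edge has distinct colors on its endpoints.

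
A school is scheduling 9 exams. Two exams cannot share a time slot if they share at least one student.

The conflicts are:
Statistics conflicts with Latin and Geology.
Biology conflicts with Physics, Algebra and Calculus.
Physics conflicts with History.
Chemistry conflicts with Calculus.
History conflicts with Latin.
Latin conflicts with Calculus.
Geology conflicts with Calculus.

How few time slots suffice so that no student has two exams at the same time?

3

The cycle Physics-Biology-Calculus-Latin-History-Physics has odd length 5, so it cannot be 2-colored; at least 3 time slots are needed.
Using 3 time slots: Statistics=1, Biology=2, Physics=3, Chemistry=2, History=1, Latin=2, Algebra=1, Geology=2, Calculus=1. Every pair that conflicts lands in different time slots.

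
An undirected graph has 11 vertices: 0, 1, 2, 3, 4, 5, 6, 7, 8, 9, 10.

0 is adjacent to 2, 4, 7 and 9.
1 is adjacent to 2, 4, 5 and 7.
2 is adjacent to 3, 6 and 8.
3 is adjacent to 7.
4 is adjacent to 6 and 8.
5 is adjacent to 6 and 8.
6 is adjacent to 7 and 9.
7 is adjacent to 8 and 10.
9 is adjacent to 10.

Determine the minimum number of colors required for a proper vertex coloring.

7 and 10 are adjacent, so at least 2 colors are needed.
2 colors suffice: color a → {2, 4, 5, 7, 9}; color b → {0, 1, 3, 6, 8, 10}. Every edge joins two different colors.

2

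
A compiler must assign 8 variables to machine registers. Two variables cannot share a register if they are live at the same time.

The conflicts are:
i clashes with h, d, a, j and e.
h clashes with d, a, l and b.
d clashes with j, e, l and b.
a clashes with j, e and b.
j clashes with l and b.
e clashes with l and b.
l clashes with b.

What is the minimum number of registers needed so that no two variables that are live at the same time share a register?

4

h, d, l, b all conflict with each other, so at least 4 registers are needed.
Using 4 registers: i=2, h=3, d=1, a=1, j=3, e=3, l=4, b=2. Each listed conflict is separated.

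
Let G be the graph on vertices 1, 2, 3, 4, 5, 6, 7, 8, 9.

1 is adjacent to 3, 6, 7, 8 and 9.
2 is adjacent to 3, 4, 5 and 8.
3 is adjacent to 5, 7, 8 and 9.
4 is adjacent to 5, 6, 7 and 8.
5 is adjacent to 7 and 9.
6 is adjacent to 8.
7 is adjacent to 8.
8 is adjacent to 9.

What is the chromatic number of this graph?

4

1, 3, 8, 9 form a clique, so at least 4 colors are needed.
4 colors suffice: color red → {5, 8}; color blue → {3, 4}; color green → {1, 2}; color yellow → {6, 7, 9}. Every edge joins two different colors.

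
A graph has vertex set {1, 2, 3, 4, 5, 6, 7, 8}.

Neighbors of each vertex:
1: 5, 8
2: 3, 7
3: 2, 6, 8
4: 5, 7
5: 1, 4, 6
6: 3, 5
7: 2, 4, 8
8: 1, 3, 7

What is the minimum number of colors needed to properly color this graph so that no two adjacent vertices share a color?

3

The cycle 1-8-7-4-5-1 has odd length 5, so it cannot be 2-colored; at least 3 colors are needed.
A valid assignment using 3 colors: 1=green, 2=blue, 3=red, 4=blue, 5=red, 6=blue, 7=red, 8=blue. Each edge has distinct colors on its endpoints.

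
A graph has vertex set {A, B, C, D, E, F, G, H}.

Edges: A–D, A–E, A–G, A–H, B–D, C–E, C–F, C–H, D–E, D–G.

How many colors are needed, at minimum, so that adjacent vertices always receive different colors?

3

A, D, G are pairwise adjacent, so at least 3 colors are needed.
A valid assignment using 3 colors: A=1, B=1, C=1, D=2, E=3, F=2, G=3, H=2. No two adjacent vertices share a color.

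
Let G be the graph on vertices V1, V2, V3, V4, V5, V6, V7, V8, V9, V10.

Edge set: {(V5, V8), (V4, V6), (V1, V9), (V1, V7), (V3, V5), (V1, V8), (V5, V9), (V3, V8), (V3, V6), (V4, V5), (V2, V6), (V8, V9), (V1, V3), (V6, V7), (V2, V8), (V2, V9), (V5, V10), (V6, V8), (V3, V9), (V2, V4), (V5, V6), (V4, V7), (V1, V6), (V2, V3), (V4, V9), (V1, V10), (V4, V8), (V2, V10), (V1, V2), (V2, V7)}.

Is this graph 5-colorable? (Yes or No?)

Yes

The chromatic number is 5. V1, V2, V3, V8, V9 form a clique, so at least 5 colors are needed.
One proper 5-coloring: V1=2, V2=1, V3=5, V4=2, V5=1, V6=3, V7=4, V8=4, V9=3, V10=3.
That is already a proper 5-coloring.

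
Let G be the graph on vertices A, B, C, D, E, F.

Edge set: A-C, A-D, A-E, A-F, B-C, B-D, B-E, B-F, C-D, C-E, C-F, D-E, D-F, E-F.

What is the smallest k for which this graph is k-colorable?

5

A, C, D, E, F form a clique, so at least 5 colors are needed.
5 colors suffice: color 1 → {F}; color 2 → {E}; color 3 → {C}; color 4 → {D}; color 5 → {A, B}. Every edge joins two different colors.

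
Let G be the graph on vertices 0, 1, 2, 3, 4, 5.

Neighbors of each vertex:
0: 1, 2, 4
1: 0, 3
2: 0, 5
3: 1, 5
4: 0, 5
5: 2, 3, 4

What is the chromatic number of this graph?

The cycle 3-1-0-2-5-3 has odd length 5, so it cannot be 2-colored; at least 3 colors are needed.
3 colors suffice: color red → {0, 5}; color blue → {2, 3, 4}; color green → {1}. Each edge has distinct colors on its endpoints.

3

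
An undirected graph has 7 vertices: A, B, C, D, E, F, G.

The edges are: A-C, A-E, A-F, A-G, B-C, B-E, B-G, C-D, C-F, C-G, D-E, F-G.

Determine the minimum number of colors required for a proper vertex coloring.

A, C, F, G are mutually adjacent (a clique of size 4), so at least 4 colors are needed.
4 colors suffice: A=3, B=3, C=1, D=2, E=1, F=4, G=2. No two adjacent vertices share a color.

4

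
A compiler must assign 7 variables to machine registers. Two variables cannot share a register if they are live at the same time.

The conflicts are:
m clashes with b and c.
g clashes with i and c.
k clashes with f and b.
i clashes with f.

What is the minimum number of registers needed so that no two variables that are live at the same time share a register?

The cycle g-i-f-k-b-m-c-g has odd length 7, so it cannot be 2-colored; at least 3 registers are needed.
3 registers suffice: register 1 → {m, k, i}; register 2 → {f, b, c}; register 3 → {g}. No two conflicting variables share a register.

3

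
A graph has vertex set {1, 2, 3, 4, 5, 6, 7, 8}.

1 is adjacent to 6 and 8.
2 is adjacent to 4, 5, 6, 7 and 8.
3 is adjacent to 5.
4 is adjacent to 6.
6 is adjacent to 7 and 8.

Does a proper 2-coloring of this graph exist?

No

1, 6, 8 are pairwise adjacent, so at least 3 colors are needed.
So 2 colors are not enough.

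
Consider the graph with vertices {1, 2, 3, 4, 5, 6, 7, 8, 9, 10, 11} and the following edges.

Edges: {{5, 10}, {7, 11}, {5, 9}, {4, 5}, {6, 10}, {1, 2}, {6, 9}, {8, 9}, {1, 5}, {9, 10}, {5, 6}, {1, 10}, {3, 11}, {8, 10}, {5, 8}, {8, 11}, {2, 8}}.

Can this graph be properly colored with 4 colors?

The chromatic number is 4. 5, 8, 9, 10 are pairwise adjacent (a clique of size 4), so at least 4 colors are needed.
4 colors suffice: color red → {2, 5, 11}; color blue → {1, 3, 4, 6, 7, 8}; color green → {10}; color yellow → {9}.
That is already a proper 4-coloring.

Yes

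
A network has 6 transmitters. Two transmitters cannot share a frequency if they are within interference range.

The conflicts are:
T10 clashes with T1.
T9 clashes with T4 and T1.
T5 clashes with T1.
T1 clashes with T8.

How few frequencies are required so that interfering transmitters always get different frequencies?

2

T1 and T8 conflict, so at least 2 frequencies are needed.
Using 2 frequencies: T10=2, T9=2, T5=2, T4=1, T1=1, T8=2. Each listed conflict is separated.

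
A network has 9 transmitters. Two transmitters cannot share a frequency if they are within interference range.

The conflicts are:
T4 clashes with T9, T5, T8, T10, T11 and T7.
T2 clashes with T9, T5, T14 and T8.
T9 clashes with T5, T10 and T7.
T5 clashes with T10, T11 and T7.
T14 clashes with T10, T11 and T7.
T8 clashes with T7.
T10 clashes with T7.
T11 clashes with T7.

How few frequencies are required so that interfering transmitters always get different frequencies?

5

T4, T9, T5, T10, T7 pairwise conflict, so at least 5 frequencies are needed.
Using 5 frequencies: T4=3, T2=1, T9=4, T5=2, T14=2, T8=2, T10=5, T11=4, T7=1. No two conflicting transmitters share a frequency.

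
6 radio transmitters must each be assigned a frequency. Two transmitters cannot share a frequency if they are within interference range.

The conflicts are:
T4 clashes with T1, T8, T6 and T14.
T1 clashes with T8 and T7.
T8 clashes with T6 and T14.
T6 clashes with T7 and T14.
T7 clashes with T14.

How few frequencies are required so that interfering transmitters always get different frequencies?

T4, T8, T6, T14 all conflict with each other, so at least 4 frequencies are needed.
A valid assignment using 4 frequencies: T4=3, T1=2, T8=1, T6=2, T7=1, T14=4. No two conflicting transmitters share a frequency.

4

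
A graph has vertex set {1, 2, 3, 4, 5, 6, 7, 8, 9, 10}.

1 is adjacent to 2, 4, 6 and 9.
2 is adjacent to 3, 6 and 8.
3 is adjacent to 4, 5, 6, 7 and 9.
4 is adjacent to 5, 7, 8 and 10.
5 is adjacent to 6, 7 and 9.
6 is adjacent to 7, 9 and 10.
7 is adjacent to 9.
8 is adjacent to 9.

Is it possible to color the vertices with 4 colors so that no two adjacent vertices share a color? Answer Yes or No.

3, 5, 6, 7, 9 are mutually adjacent (a clique of size 5), so at least 5 colors are needed.
So 4 colors are not enough.

No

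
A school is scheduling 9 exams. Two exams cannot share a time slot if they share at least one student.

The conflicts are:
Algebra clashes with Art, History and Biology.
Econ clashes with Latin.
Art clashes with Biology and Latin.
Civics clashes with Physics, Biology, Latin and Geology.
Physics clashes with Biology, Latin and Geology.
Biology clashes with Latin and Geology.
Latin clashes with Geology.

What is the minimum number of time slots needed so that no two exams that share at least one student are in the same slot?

Civics, Physics, Biology, Latin, Geology pairwise conflict, so at least 5 time slots are needed.
Using 5 time slots: Algebra=2, Econ=1, Art=3, Civics=5, Physics=4, History=1, Biology=1, Latin=2, Geology=3. Each listed conflict is separated.

5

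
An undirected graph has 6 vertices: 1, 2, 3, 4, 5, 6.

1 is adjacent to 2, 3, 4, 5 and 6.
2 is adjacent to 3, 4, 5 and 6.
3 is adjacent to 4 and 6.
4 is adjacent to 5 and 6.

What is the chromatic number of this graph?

5

1, 2, 3, 4, 6 form a clique, so at least 5 colors are needed.
5 colors suffice: color a → {1}; color b → {2}; color c → {4}; color d → {5, 6}; color e → {3}. Every edge joins two different colors.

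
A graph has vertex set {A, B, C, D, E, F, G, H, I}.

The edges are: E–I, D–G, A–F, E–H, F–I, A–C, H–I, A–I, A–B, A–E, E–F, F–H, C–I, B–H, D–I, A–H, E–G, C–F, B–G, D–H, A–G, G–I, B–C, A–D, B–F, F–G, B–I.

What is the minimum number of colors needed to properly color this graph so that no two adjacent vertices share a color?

A, E, F, H, I form a clique, so at least 5 colors are needed.
5 colors suffice: color 1 → {I}; color 2 → {A}; color 3 → {D, F}; color 4 → {C, G, H}; color 5 → {B, E}. Each edge has distinct colors on its endpoints.

5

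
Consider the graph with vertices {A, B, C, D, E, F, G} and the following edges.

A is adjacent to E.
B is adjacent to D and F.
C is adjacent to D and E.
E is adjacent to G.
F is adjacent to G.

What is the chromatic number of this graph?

C and E are adjacent, so at least 2 colors are needed.
One proper 2-coloring: A=2, B=2, C=2, D=1, E=1, F=1, G=2. Each edge has distinct colors on its endpoints.

2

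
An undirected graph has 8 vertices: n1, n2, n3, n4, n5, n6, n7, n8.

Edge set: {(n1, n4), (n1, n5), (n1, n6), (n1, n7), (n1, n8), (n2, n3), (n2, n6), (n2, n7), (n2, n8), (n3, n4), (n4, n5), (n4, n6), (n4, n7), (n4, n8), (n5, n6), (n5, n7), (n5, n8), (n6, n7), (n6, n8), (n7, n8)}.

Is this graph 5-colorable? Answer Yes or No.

n1, n4, n5, n6, n7, n8 are mutually adjacent (a clique of size 6), so at least 6 colors are needed.
So 5 colors are not enough.

No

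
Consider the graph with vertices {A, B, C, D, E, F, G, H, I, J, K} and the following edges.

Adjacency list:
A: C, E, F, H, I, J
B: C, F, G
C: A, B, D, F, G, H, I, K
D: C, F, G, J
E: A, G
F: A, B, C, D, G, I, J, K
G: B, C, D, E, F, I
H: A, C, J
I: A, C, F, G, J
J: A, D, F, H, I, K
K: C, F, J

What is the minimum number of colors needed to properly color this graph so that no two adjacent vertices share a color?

4

C, D, F, G are mutually adjacent (a clique of size 4), so at least 4 colors are needed.
4 colors suffice: color red → {E, F, H}; color blue → {C, J}; color green → {A, G, K}; color yellow → {B, D, I}. Each edge has distinct colors on its endpoints.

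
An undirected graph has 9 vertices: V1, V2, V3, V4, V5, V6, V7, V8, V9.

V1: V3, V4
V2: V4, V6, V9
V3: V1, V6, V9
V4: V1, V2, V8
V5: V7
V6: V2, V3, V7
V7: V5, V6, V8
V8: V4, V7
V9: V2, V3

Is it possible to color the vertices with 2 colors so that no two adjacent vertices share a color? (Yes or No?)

The cycle V3-V6-V2-V4-V1-V3 has odd length 5, so it cannot be 2-colored; at least 3 colors are needed.
So 2 colors are not enough.

No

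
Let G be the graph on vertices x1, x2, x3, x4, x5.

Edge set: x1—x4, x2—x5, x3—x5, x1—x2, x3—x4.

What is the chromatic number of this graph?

3

The cycle x5-x2-x1-x4-x3-x5 has odd length 5, so it cannot be 2-colored; at least 3 colors are needed.
A valid assignment using 3 colors: x1=red, x2=blue, x3=red, x4=blue, x5=green. No two adjacent vertices share a color.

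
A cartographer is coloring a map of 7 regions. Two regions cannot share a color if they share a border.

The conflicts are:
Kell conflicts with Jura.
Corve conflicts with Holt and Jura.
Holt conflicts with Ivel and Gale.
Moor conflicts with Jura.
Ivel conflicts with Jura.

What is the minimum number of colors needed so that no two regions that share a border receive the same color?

Holt and Ivel conflict, so at least 2 colors are needed.
One proper 2-coloring: Kell=2, Corve=2, Holt=1, Moor=2, Ivel=2, Gale=2, Jura=1. Every pair that conflicts lands in different colors.

2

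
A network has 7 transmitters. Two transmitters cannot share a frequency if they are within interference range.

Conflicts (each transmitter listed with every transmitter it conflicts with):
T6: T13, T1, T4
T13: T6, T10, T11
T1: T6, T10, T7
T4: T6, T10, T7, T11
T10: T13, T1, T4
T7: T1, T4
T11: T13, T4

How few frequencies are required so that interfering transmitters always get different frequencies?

2

T6 and T4 conflict, so at least 2 frequencies are needed.
2 frequencies suffice: frequency 1 → {T13, T1, T4}; frequency 2 → {T6, T10, T7, T11}. No two conflicting transmitters share a frequency.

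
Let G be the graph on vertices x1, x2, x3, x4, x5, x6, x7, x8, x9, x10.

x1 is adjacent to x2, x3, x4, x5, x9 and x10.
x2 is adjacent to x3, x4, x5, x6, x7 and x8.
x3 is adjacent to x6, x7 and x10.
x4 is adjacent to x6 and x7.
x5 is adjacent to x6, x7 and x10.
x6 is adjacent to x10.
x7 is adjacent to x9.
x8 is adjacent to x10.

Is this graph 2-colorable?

No

x1, x2, x3 are mutually adjacent, so at least 3 colors are needed.
So 2 colors are not enough.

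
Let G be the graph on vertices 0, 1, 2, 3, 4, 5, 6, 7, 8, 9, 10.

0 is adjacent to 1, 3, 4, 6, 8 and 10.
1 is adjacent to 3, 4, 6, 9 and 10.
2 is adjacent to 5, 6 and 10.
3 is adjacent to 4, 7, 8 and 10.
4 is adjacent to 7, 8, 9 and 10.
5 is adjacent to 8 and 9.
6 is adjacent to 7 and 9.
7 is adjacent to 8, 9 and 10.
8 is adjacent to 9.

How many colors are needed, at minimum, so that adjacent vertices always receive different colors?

0, 1, 3, 4, 10 are mutually adjacent (a clique of size 5), so at least 5 colors are needed.
5 colors suffice: color red → {4, 5, 6}; color blue → {8, 10}; color green → {1, 2, 7}; color yellow → {0, 9}; color purple → {3}. Each edge has distinct colors on its endpoints.

5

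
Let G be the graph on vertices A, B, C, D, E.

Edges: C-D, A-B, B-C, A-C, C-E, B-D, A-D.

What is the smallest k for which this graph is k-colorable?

A, B, C, D are mutually adjacent (a clique of size 4), so at least 4 colors are needed.
4 colors suffice: color 1 → {C}; color 2 → {D, E}; color 3 → {B}; color 4 → {A}. Each edge has distinct colors on its endpoints.

4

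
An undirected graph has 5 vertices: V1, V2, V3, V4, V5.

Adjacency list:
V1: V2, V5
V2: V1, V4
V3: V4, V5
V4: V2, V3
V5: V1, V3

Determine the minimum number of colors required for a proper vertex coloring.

The cycle V1-V5-V3-V4-V2-V1 has odd length 5, so it cannot be 2-colored; at least 3 colors are needed.
A valid assignment using 3 colors: V1=1, V2=2, V3=1, V4=3, V5=2. No two adjacent vertices share a color.

3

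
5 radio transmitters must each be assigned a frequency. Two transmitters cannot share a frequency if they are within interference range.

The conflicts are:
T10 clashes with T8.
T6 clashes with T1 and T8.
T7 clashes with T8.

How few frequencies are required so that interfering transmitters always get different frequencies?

T6 and T1 conflict, so at least 2 frequencies are needed.
2 frequencies suffice: T10=2, T6=2, T1=1, T7=2, T8=1. Every pair that conflicts lands in different frequencies.

2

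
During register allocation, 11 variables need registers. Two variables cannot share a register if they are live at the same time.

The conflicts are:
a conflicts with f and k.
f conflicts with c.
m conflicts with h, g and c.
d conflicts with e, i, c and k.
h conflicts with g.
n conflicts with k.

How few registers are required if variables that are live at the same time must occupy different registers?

3

m, h, g all conflict with each other, so at least 3 registers are needed.
A valid assignment using 3 registers: a=3, f=1, m=1, d=1, h=3, e=2, n=1, i=2, g=2, c=2, k=2. Each listed conflict is separated.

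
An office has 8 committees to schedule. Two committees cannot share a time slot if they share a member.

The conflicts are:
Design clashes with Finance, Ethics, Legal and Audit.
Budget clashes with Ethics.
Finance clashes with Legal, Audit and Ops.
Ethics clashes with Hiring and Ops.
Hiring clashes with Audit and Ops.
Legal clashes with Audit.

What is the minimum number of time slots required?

4

Design, Finance, Legal, Audit pairwise conflict, so at least 4 time slots are needed.
4 time slots suffice: time slot 1 → {Finance, Ethics}; time slot 2 → {Design, Budget, Hiring}; time slot 3 → {Audit, Ops}; time slot 4 → {Legal}. No two conflicting committees share a time slot.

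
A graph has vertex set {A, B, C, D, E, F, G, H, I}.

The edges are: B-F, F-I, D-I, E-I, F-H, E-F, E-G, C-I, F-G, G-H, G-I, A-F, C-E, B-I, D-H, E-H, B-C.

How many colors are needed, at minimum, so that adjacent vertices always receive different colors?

4

E, F, G, I are mutually adjacent (a clique of size 4), so at least 4 colors are needed.
4 colors suffice: A=blue, B=green, C=red, D=red, E=green, F=red, G=yellow, H=blue, I=blue. Each edge has distinct colors on its endpoints.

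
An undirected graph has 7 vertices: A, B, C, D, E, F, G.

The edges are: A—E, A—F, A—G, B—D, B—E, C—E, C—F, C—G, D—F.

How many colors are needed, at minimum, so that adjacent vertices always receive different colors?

The cycle B-E-A-F-D-B has odd length 5, so it cannot be 2-colored; at least 3 colors are needed.
3 colors suffice: color red → {A, C, D}; color blue → {E, F, G}; color green → {B}. Every edge joins two different colors.

3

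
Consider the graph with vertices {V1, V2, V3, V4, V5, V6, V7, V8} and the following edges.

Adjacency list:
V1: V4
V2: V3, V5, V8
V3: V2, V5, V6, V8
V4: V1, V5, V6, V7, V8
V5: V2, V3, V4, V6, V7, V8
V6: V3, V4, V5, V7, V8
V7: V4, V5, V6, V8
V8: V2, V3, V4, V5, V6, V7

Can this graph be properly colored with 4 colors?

No

V4, V5, V6, V7, V8 form a clique, so at least 5 colors are needed.
So 4 colors are not enough.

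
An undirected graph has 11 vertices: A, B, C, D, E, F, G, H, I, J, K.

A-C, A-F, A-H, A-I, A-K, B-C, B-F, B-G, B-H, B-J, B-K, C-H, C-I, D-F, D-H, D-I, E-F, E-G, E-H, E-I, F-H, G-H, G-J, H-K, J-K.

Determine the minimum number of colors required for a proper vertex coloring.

B, H, K are mutually adjacent, so at least 3 colors are needed.
3 colors suffice: A=2, B=2, C=3, D=2, E=2, F=3, G=3, H=1, I=1, J=1, K=3. Each edge has distinct colors on its endpoints.

3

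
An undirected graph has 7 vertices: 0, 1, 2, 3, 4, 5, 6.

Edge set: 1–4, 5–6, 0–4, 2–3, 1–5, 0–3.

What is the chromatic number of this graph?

2

5 and 6 are adjacent, so at least 2 colors are needed.
2 colors suffice: color red → {3, 4, 5}; color blue → {0, 1, 2, 6}. Each edge has distinct colors on its endpoints.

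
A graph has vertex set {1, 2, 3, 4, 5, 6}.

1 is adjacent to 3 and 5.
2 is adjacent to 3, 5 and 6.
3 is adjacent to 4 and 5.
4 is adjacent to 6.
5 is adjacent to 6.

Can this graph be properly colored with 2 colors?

No

2, 5, 6 are mutually adjacent, so at least 3 colors are needed.
So 2 colors are not enough.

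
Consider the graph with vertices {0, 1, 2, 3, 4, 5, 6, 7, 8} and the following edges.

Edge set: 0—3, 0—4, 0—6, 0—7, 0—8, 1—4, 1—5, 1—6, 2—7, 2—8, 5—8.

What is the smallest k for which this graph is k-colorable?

The cycle 6-0-8-5-1-6 has odd length 5, so it cannot be 2-colored; at least 3 colors are needed.
3 colors suffice: color red → {0, 1, 2}; color blue → {3, 4, 6, 7, 8}; color green → {5}. Each edge has distinct colors on its endpoints.

3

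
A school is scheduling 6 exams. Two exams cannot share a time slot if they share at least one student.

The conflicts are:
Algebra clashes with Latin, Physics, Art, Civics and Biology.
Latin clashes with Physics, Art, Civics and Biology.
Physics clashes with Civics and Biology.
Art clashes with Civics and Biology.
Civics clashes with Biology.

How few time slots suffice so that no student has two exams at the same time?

Algebra, Latin, Physics, Civics, Biology are mutually in conflict, so at least 5 time slots are needed.
Using 5 time slots: Algebra=3, Latin=1, Physics=5, Art=5, Civics=4, Biology=2. No two conflicting exams share a time slot.

5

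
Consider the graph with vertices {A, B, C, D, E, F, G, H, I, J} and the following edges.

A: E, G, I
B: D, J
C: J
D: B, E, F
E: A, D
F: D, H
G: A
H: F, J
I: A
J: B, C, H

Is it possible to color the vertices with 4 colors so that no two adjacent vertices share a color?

The chromatic number is 3. The cycle B-J-H-F-D-B has odd length 5, so it cannot be 2-colored; at least 3 colors are needed.
3 colors suffice: color red → {A, D, J}; color blue → {B, C, E, G, H, I}; color green → {F}.
Since 4 ≥ 3, a proper 4-coloring certainly exists.

Yes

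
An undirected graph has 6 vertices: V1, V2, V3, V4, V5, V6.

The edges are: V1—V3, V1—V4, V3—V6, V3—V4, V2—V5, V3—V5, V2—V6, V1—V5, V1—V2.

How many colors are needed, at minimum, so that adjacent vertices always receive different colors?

V1, V3, V5 form a triangle, so at least 3 colors are needed.
3 colors suffice: color 1 → {V2, V3}; color 2 → {V1, V6}; color 3 → {V4, V5}. Every edge joins two different colors.

3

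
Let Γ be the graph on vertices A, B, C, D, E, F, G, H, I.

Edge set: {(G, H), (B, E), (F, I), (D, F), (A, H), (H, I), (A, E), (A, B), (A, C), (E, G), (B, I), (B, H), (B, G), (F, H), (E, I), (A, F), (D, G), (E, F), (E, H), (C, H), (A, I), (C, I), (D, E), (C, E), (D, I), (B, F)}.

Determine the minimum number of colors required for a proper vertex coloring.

6

A, B, E, F, H, I form a clique, so at least 6 colors are needed.
One proper 6-coloring: A=6, B=4, C=4, D=2, E=1, F=5, G=3, H=2, I=3. Each edge has distinct colors on its endpoints.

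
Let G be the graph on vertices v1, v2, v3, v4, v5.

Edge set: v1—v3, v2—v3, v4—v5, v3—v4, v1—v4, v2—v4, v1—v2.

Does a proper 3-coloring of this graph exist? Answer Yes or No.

No

v1, v2, v3, v4 are mutually adjacent (a clique of size 4), so at least 4 colors are needed.
So 3 colors are not enough.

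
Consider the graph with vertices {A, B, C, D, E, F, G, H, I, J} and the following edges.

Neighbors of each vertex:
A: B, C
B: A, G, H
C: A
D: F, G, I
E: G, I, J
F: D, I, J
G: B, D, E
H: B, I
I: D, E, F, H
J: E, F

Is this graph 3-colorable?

The chromatic number is 3. D, F, I are mutually adjacent, so at least 3 colors are needed.
3 colors suffice: A=blue, B=red, C=red, D=green, E=green, F=blue, G=blue, H=blue, I=red, J=red.
That is already a proper 3-coloring.

Yes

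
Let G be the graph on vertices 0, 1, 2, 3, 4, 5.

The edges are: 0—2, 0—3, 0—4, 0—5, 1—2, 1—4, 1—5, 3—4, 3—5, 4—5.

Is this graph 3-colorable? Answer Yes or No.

No

0, 3, 4, 5 form a clique, so at least 4 colors are needed.
So 3 colors are not enough.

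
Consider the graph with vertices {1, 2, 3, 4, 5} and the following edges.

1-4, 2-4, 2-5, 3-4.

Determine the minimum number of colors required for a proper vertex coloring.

2

3 and 4 are adjacent, so at least 2 colors are needed.
2 colors suffice: 1=blue, 2=blue, 3=blue, 4=red, 5=red. Every edge joins two different colors.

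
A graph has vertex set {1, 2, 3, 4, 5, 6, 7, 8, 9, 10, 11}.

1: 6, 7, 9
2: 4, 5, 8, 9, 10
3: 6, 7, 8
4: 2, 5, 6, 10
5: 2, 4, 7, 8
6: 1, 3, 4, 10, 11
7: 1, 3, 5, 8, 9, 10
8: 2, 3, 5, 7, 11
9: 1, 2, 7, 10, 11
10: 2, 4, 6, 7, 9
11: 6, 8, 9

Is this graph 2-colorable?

1, 7, 9 form a triangle, so at least 3 colors are needed.
So 2 colors are not enough.

No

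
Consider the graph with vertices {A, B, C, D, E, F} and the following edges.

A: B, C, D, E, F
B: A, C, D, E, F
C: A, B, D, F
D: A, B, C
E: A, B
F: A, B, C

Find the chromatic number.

A, B, C, F form a clique, so at least 4 colors are needed.
One proper 4-coloring: A=red, B=blue, C=green, D=yellow, E=green, F=yellow. Every edge joins two different colors.

4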